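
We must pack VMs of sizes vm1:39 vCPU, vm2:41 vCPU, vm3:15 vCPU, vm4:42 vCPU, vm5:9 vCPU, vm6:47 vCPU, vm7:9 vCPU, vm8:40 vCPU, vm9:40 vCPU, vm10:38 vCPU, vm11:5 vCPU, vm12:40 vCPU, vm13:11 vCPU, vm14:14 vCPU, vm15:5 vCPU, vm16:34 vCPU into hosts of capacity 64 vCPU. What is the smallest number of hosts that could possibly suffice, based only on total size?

7 hosts

Total size = 39 + 41 + 15 + 42 + 9 + 47 + 9 + 40 + 40 + 38 + 5 + 40 + 11 + 14 + 5 + 34 = 429 vCPU.
⌈429 / 64⌉ = 7.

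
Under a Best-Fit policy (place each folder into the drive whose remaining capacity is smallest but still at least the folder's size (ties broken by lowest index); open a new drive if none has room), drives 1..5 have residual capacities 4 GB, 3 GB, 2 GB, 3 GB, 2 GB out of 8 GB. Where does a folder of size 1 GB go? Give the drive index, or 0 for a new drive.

3

Drives with room: drive 1 (4 GB), drive 2 (3 GB), drive 3 (2 GB), drive 4 (3 GB), drive 5 (2 GB).
Tightest fit is drive 3 with 2 GB free.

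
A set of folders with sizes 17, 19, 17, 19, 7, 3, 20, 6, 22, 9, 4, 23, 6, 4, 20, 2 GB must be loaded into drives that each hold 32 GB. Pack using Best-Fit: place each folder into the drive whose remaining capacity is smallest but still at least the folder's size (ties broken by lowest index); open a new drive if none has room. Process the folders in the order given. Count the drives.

8

drive 1: place 17 GB, 15 GB left
drive 2: place 19 GB, 13 GB left
drive 3: place 17 GB, 15 GB left
drive 4: place 19 GB, 13 GB left
drive 2: place 7 GB, 6 GB left
drive 2: place 3 GB, 3 GB left
drive 5: place 20 GB, 12 GB left
drive 5: place 6 GB, 6 GB left
drive 6: place 22 GB, 10 GB left
drive 6: place 9 GB, 1 GB left
drive 5: place 4 GB, 2 GB left
drive 7: place 23 GB, 9 GB left
drive 7: place 6 GB, 3 GB left
drive 4: place 4 GB, 9 GB left
drive 8: place 20 GB, 12 GB left
drive 5: place 2 GB, 0 GB left
Final drives: [17] [19,7,3] [17] [19,4] [20,6,4,2] [22,9] [23,6] [20].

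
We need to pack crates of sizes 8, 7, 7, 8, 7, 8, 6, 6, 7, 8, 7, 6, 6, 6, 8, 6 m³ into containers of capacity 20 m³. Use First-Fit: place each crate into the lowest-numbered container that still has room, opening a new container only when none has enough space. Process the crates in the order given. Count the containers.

Put 8 m³ in container 1; 12 m³ remain.
Put 7 m³ in container 1; 5 m³ remain.
Put 7 m³ in container 2; 13 m³ remain.
Put 8 m³ in container 2; 5 m³ remain.
Put 7 m³ in container 3; 13 m³ remain.
Put 8 m³ in container 3; 5 m³ remain.
Put 6 m³ in container 4; 14 m³ remain.
Put 6 m³ in container 4; 8 m³ remain.
Put 7 m³ in container 4; 1 m³ remain.
Put 8 m³ in container 5; 12 m³ remain.
Put 7 m³ in container 5; 5 m³ remain.
Put 6 m³ in container 6; 14 m³ remain.
Put 6 m³ in container 6; 8 m³ remain.
Put 6 m³ in container 6; 2 m³ remain.
Put 8 m³ in container 7; 12 m³ remain.
Put 6 m³ in container 7; 6 m³ remain.

7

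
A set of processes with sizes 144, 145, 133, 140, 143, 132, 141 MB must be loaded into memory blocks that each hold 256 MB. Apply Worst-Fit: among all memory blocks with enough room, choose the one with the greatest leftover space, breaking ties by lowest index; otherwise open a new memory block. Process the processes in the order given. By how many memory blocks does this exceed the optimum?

Worst-Fit: [144] [145] [133] [140] [143] [132] [141] → 7 memory blocks.
7 processes exceed 128 MB (half the capacity), and no two of those can share a memory block, so at least 7 memory blocks are needed.
So 7 is already optimal.

0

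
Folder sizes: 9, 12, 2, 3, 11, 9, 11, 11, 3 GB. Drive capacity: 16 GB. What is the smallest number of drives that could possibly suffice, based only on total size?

Total size = 9 + 12 + 2 + 3 + 11 + 9 + 11 + 11 + 3 = 71 GB.
⌈71 / 16⌉ = 5.

5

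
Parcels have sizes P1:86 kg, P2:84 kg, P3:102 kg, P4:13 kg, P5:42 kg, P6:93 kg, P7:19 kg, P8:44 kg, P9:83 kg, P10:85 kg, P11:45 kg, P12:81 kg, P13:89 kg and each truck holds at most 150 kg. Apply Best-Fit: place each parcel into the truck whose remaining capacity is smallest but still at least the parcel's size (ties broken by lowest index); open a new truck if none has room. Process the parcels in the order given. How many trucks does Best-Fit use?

8

Put P1 (86 kg) in truck 1; 64 kg remain.
Put P2 (84 kg) in truck 2; 66 kg remain.
Put P3 (102 kg) in truck 3; 48 kg remain.
Put P4 (13 kg) in truck 3; 35 kg remain.
Put P5 (42 kg) in truck 1; 22 kg remain.
Put P6 (93 kg) in truck 4; 57 kg remain.
Put P7 (19 kg) in truck 1; 3 kg remain.
Put P8 (44 kg) in truck 4; 13 kg remain.
Put P9 (83 kg) in truck 5; 67 kg remain.
Put P10 (85 kg) in truck 6; 65 kg remain.
Put P11 (45 kg) in truck 6; 20 kg remain.
Put P12 (81 kg) in truck 7; 69 kg remain.
Put P13 (89 kg) in truck 8; 61 kg remain.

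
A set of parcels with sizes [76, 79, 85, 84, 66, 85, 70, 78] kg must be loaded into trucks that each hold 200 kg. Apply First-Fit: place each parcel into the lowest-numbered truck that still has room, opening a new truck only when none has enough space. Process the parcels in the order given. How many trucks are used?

76 kg → truck 1 (remaining 124 kg)
79 kg → truck 1 (remaining 45 kg)
85 kg → truck 2 (remaining 115 kg)
84 kg → truck 2 (remaining 31 kg)
66 kg → truck 3 (remaining 134 kg)
85 kg → truck 3 (remaining 49 kg)
70 kg → truck 4 (remaining 130 kg)
78 kg → truck 4 (remaining 52 kg)
Final trucks: [76,79] [85,84] [66,85] [70,78].

4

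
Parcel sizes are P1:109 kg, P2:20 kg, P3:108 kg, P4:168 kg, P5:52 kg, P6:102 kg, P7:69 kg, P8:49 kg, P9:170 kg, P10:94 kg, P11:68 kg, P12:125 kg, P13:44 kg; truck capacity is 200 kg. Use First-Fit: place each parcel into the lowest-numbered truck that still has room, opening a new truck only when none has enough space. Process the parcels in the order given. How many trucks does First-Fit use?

7

truck 1: place P1 (109 kg), 91 kg left
truck 1: place P2 (20 kg), 71 kg left
truck 2: place P3 (108 kg), 92 kg left
truck 3: place P4 (168 kg), 32 kg left
truck 1: place P5 (52 kg), 19 kg left
truck 4: place P6 (102 kg), 98 kg left
truck 2: place P7 (69 kg), 23 kg left
truck 4: place P8 (49 kg), 49 kg left
truck 5: place P9 (170 kg), 30 kg left
truck 6: place P10 (94 kg), 106 kg left
truck 6: place P11 (68 kg), 38 kg left
truck 7: place P12 (125 kg), 75 kg left
truck 4: place P13 (44 kg), 5 kg left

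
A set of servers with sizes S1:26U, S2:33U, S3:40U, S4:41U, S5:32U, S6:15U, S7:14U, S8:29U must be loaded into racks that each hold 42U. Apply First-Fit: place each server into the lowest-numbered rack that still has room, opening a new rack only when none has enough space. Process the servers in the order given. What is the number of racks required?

7

Put S1 (26U) in rack 1; 16U remain.
Put S2 (33U) in rack 2; 9U remain.
Put S3 (40U) in rack 3; 2U remain.
Put S4 (41U) in rack 4; 1U remain.
Put S5 (32U) in rack 5; 10U remain.
Put S6 (15U) in rack 1; 1U remain.
Put S7 (14U) in rack 6; 28U remain.
Put S8 (29U) in rack 7; 13U remain.
Final racks: [26,15] [33] [40] [41] [32] [14] [29].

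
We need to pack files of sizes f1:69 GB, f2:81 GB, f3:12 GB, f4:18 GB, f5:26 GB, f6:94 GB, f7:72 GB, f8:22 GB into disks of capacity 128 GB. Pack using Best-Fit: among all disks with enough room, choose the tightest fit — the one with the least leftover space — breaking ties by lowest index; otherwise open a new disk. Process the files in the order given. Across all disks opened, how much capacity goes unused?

118

f1 (69 GB) → disk 1 (remaining 59 GB)
f2 (81 GB) → disk 2 (remaining 47 GB)
f3 (12 GB) → disk 2 (remaining 35 GB)
f4 (18 GB) → disk 2 (remaining 17 GB)
f5 (26 GB) → disk 1 (remaining 33 GB)
f6 (94 GB) → disk 3 (remaining 34 GB)
f7 (72 GB) → disk 4 (remaining 56 GB)
f8 (22 GB) → disk 1 (remaining 11 GB)
4 disks × 128 GB = 512 GB; used 394 GB; unused 118 GB.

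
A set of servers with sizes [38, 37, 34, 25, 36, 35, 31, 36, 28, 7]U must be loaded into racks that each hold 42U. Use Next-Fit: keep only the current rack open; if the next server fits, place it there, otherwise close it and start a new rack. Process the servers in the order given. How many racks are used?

9 racks

38U → rack 1 (remaining 4U)
37U → rack 2 (remaining 5U)
34U → rack 3 (remaining 8U)
25U → rack 4 (remaining 17U)
36U → rack 5 (remaining 6U)
35U → rack 6 (remaining 7U)
31U → rack 7 (remaining 11U)
36U → rack 8 (remaining 6U)
28U → rack 9 (remaining 14U)
7U → rack 9 (remaining 7U)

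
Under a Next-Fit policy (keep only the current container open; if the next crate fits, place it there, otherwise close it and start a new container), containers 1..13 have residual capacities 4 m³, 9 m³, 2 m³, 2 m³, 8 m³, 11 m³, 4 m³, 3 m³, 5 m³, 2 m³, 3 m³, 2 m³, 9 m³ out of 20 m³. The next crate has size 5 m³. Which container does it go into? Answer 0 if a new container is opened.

Next-Fit only looks at container 13, which has 9 m³ free.
5 m³ fits there.

13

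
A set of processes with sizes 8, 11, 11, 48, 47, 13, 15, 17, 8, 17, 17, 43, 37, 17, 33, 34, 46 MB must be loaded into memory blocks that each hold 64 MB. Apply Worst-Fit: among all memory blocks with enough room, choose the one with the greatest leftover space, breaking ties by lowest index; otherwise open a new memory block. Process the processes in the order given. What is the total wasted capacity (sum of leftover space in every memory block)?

8 MB → memory block 1 (remaining 56 MB)
11 MB → memory block 1 (remaining 45 MB)
11 MB → memory block 1 (remaining 34 MB)
48 MB → memory block 2 (remaining 16 MB)
47 MB → memory block 3 (remaining 17 MB)
13 MB → memory block 1 (remaining 21 MB)
15 MB → memory block 1 (remaining 6 MB)
17 MB → memory block 3 (remaining 0 MB)
8 MB → memory block 2 (remaining 8 MB)
17 MB → memory block 4 (remaining 47 MB)
17 MB → memory block 4 (remaining 30 MB)
43 MB → memory block 5 (remaining 21 MB)
37 MB → memory block 6 (remaining 27 MB)
17 MB → memory block 4 (remaining 13 MB)
33 MB → memory block 7 (remaining 31 MB)
34 MB → memory block 8 (remaining 30 MB)
46 MB → memory block 9 (remaining 18 MB)
9 memory blocks × 64 MB = 576 MB; used 422 MB; unused 154 MB.

154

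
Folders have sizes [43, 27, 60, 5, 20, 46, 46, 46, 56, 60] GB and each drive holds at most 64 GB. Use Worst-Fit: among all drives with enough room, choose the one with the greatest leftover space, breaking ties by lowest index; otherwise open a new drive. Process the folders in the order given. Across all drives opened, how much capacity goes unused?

103

Put 43 GB in drive 1; 21 GB remain.
Put 27 GB in drive 2; 37 GB remain.
Put 60 GB in drive 3; 4 GB remain.
Put 5 GB in drive 2; 32 GB remain.
Put 20 GB in drive 2; 12 GB remain.
Put 46 GB in drive 4; 18 GB remain.
Put 46 GB in drive 5; 18 GB remain.
Put 46 GB in drive 6; 18 GB remain.
Put 56 GB in drive 7; 8 GB remain.
Put 60 GB in drive 8; 4 GB remain.
8 drives × 64 GB = 512 GB; used 409 GB; unused 103 GB.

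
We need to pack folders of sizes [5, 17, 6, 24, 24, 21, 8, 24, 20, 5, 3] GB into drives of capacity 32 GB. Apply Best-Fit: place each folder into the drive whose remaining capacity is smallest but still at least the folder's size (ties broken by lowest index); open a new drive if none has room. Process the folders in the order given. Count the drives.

5 GB → drive 1 (remaining 27 GB)
17 GB → drive 1 (remaining 10 GB)
6 GB → drive 1 (remaining 4 GB)
24 GB → drive 2 (remaining 8 GB)
24 GB → drive 3 (remaining 8 GB)
21 GB → drive 4 (remaining 11 GB)
8 GB → drive 2 (remaining 0 GB)
24 GB → drive 5 (remaining 8 GB)
20 GB → drive 6 (remaining 12 GB)
5 GB → drive 3 (remaining 3 GB)
3 GB → drive 3 (remaining 0 GB)

6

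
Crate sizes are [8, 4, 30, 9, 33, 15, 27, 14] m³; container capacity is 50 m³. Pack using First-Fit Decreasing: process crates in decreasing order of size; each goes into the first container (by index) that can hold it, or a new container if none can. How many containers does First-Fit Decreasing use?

3

Sorted descending: 33, 30, 27, 15, 14, 9, 8, 4.
Put 33 m³ in container 1; 17 m³ remain.
Put 30 m³ in container 2; 20 m³ remain.
Put 27 m³ in container 3; 23 m³ remain.
Put 15 m³ in container 1; 2 m³ remain.
Put 14 m³ in container 2; 6 m³ remain.
Put 9 m³ in container 3; 14 m³ remain.
Put 8 m³ in container 3; 6 m³ remain.
Put 4 m³ in container 2; 2 m³ remain.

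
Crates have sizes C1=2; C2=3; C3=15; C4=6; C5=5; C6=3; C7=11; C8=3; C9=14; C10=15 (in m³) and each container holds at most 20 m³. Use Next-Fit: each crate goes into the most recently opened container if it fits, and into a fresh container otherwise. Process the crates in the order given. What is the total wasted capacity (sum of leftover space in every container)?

container 1: place C1 (2 m³), 18 m³ left
container 1: place C2 (3 m³), 15 m³ left
container 1: place C3 (15 m³), 0 m³ left
container 2: place C4 (6 m³), 14 m³ left
container 2: place C5 (5 m³), 9 m³ left
container 2: place C6 (3 m³), 6 m³ left
container 3: place C7 (11 m³), 9 m³ left
container 3: place C8 (3 m³), 6 m³ left
container 4: place C9 (14 m³), 6 m³ left
container 5: place C10 (15 m³), 5 m³ left
5 containers × 20 m³ = 100 m³; used 77 m³; unused 23 m³.

23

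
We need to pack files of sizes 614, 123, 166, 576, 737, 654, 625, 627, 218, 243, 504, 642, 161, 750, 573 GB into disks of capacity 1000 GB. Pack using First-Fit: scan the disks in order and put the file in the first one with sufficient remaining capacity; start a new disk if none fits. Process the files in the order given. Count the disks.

10

Put 614 GB in disk 1; 386 GB remain.
Put 123 GB in disk 1; 263 GB remain.
Put 166 GB in disk 1; 97 GB remain.
Put 576 GB in disk 2; 424 GB remain.
Put 737 GB in disk 3; 263 GB remain.
Put 654 GB in disk 4; 346 GB remain.
Put 625 GB in disk 5; 375 GB remain.
Put 627 GB in disk 6; 373 GB remain.
Put 218 GB in disk 2; 206 GB remain.
Put 243 GB in disk 3; 20 GB remain.
Put 504 GB in disk 7; 496 GB remain.
Put 642 GB in disk 8; 358 GB remain.
Put 161 GB in disk 2; 45 GB remain.
Put 750 GB in disk 9; 250 GB remain.
Put 573 GB in disk 10; 427 GB remain.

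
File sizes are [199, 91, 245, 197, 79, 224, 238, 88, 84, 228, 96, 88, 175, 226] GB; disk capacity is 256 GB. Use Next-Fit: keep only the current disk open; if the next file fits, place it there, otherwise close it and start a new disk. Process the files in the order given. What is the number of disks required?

12

disk 1: place 199 GB, 57 GB left
disk 2: place 91 GB, 165 GB left
disk 3: place 245 GB, 11 GB left
disk 4: place 197 GB, 59 GB left
disk 5: place 79 GB, 177 GB left
disk 6: place 224 GB, 32 GB left
disk 7: place 238 GB, 18 GB left
disk 8: place 88 GB, 168 GB left
disk 8: place 84 GB, 84 GB left
disk 9: place 228 GB, 28 GB left
disk 10: place 96 GB, 160 GB left
disk 10: place 88 GB, 72 GB left
disk 11: place 175 GB, 81 GB left
disk 12: place 226 GB, 30 GB left
Final disks: [199] [91] [245] [197] [79] [224] [238] [88,84] [228] [96,88] [175] [226].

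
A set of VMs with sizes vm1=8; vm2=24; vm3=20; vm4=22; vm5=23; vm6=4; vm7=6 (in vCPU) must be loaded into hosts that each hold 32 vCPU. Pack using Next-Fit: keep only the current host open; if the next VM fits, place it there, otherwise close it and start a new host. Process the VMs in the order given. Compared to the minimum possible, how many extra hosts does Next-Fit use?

Next-Fit: [8,24] [20] [22] [23,4] [6] → 5 hosts.
Total size 107 vCPU; any packing needs at least ⌈107/32⌉ = 4 hosts.
An optimal packing achieves that bound: [24,8] [23,6] [22,4] [20] → 4 hosts.
Excess: 5 − 4 = 1.

1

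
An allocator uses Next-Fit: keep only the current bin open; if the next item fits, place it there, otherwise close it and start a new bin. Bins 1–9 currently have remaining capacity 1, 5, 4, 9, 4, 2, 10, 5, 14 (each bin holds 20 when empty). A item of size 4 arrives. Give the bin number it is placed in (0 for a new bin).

9

Next-Fit only looks at bin 9, which has 14 free.
4 fits there.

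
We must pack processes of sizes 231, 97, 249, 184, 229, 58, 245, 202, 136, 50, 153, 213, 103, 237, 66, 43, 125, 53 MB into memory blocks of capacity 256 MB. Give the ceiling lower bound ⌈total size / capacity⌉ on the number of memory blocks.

11

Total size = 231 + 97 + 249 + 184 + 229 + 58 + 245 + 202 + 136 + 50 + 153 + 213 + 103 + 237 + 66 + 43 + 125 + 53 = 2674 MB.
⌈2674 / 256⌉ = 11.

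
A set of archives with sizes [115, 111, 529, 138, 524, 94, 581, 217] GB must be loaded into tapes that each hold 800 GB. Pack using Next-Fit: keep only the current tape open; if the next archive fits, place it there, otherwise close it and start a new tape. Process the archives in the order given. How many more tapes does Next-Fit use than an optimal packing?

Next-Fit: [115,111,529] [138,524,94] [581,217] → 3 tapes.
Total size 2309 GB; any packing needs at least ⌈2309/800⌉ = 3 tapes.
So 3 is already optimal.

0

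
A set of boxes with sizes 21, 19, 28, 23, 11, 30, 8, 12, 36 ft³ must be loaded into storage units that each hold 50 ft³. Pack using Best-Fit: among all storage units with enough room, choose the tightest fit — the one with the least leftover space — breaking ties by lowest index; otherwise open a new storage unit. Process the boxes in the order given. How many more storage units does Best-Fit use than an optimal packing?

Best-Fit: [21,19,8] [28,11] [23] [30,12] [36] → 5 storage units.
Total size 188 ft³; any packing needs at least ⌈188/50⌉ = 4 storage units.
An optimal packing achieves that bound: [36,12] [30,19] [28,21] [23,11,8] → 4 storage units.
Excess: 5 − 4 = 1.

1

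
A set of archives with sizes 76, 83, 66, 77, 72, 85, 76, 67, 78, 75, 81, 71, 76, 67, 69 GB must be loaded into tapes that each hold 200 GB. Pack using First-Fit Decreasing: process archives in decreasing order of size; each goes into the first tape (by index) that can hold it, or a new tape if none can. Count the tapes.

7 tapes

Sorted descending: 85, 83, 81, 78, 77, 76, 76, 76, 75, 72, 71, 69, 67, 67, 66.
tape 1: place 85 GB, 115 GB left
tape 1: place 83 GB, 32 GB left
tape 2: place 81 GB, 119 GB left
tape 2: place 78 GB, 41 GB left
tape 3: place 77 GB, 123 GB left
tape 3: place 76 GB, 47 GB left
tape 4: place 76 GB, 124 GB left
tape 4: place 76 GB, 48 GB left
tape 5: place 75 GB, 125 GB left
tape 5: place 72 GB, 53 GB left
tape 6: place 71 GB, 129 GB left
tape 6: place 69 GB, 60 GB left
tape 7: place 67 GB, 133 GB left
tape 7: place 67 GB, 66 GB left
tape 7: place 66 GB, 0 GB left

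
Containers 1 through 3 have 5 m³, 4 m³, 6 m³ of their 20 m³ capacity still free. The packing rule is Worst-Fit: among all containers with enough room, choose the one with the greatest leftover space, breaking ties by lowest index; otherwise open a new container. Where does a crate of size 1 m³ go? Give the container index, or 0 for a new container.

3

Containers with room: container 1 (5 m³), container 2 (4 m³), container 3 (6 m³).
Most room is container 3 with 6 m³ free.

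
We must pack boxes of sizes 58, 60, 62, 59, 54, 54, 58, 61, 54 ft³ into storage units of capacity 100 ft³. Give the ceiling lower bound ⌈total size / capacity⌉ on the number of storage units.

Total size = 58 + 60 + 62 + 59 + 54 + 54 + 58 + 61 + 54 = 520 ft³.
⌈520 / 100⌉ = 6.

6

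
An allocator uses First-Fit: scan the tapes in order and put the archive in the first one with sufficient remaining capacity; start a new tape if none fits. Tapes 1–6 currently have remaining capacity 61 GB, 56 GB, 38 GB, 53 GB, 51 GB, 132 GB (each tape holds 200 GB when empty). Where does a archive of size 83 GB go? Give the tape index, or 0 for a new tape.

Tapes with room: tape 6 (132 GB).
The first with room is tape 6.

6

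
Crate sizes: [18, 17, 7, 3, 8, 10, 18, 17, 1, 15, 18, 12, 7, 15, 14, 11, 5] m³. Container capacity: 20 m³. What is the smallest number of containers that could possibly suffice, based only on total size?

Total size = 18 + 17 + 7 + 3 + 8 + 10 + 18 + 17 + 1 + 15 + 18 + 12 + 7 + 15 + 14 + 11 + 5 = 196 m³.
⌈196 / 20⌉ = 10.

10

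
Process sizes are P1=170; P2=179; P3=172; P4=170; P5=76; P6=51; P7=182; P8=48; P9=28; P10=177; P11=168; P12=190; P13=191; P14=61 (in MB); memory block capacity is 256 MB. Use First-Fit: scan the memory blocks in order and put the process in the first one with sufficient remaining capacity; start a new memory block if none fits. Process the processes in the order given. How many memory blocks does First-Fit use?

memory block 1: place P1 (170 MB), 86 MB left
memory block 2: place P2 (179 MB), 77 MB left
memory block 3: place P3 (172 MB), 84 MB left
memory block 4: place P4 (170 MB), 86 MB left
memory block 1: place P5 (76 MB), 10 MB left
memory block 2: place P6 (51 MB), 26 MB left
memory block 5: place P7 (182 MB), 74 MB left
memory block 3: place P8 (48 MB), 36 MB left
memory block 3: place P9 (28 MB), 8 MB left
memory block 6: place P10 (177 MB), 79 MB left
memory block 7: place P11 (168 MB), 88 MB left
memory block 8: place P12 (190 MB), 66 MB left
memory block 9: place P13 (191 MB), 65 MB left
memory block 4: place P14 (61 MB), 25 MB left

9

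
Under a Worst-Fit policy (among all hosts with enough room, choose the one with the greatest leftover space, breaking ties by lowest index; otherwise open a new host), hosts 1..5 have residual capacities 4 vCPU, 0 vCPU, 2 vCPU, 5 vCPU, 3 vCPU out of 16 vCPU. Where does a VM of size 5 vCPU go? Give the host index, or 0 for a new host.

Hosts with room: host 4 (5 vCPU).
Most room is host 4 with 5 vCPU free.

4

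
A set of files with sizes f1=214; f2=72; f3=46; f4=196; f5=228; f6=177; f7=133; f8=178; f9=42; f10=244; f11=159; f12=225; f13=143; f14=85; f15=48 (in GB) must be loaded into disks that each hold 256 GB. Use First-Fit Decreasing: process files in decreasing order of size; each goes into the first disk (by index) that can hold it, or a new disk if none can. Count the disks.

10 disks

Sorted descending: 244, 228, 225, 214, 196, 178, 177, 159, 143, 133, 85, 72, 48, 46, 42.
244 GB → disk 1 (remaining 12 GB)
228 GB → disk 2 (remaining 28 GB)
225 GB → disk 3 (remaining 31 GB)
214 GB → disk 4 (remaining 42 GB)
196 GB → disk 5 (remaining 60 GB)
178 GB → disk 6 (remaining 78 GB)
177 GB → disk 7 (remaining 79 GB)
159 GB → disk 8 (remaining 97 GB)
143 GB → disk 9 (remaining 113 GB)
133 GB → disk 10 (remaining 123 GB)
85 GB → disk 8 (remaining 12 GB)
72 GB → disk 6 (remaining 6 GB)
48 GB → disk 5 (remaining 12 GB)
46 GB → disk 7 (remaining 33 GB)
42 GB → disk 4 (remaining 0 GB)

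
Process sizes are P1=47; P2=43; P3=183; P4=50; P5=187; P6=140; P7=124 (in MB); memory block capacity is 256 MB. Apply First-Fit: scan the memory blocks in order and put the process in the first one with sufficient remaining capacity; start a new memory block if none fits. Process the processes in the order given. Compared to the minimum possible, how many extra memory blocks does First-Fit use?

First-Fit: [47,43,50] [183] [187] [140] [124] → 5 memory blocks.
Total size 774 MB; any packing needs at least ⌈774/256⌉ = 4 memory blocks.
An optimal packing achieves that bound: [187,50] [183,47] [140,43] [124] → 4 memory blocks.
Excess: 5 − 4 = 1.

1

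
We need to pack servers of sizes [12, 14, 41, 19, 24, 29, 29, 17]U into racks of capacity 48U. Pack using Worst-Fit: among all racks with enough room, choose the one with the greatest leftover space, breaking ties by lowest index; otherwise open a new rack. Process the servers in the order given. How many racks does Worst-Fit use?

5 racks

Put 12U in rack 1; 36U remain.
Put 14U in rack 1; 22U remain.
Put 41U in rack 2; 7U remain.
Put 19U in rack 1; 3U remain.
Put 24U in rack 3; 24U remain.
Put 29U in rack 4; 19U remain.
Put 29U in rack 5; 19U remain.
Put 17U in rack 3; 7U remain.
Final racks: [12,14,19] [41] [24,17] [29] [29].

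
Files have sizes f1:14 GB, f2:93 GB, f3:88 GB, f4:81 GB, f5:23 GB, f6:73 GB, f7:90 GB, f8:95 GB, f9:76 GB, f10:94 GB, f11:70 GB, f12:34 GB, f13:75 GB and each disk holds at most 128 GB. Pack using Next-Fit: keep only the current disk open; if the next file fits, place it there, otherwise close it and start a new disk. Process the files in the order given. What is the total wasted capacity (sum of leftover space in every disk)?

374

disk 1: place f1 (14 GB), 114 GB left
disk 1: place f2 (93 GB), 21 GB left
disk 2: place f3 (88 GB), 40 GB left
disk 3: place f4 (81 GB), 47 GB left
disk 3: place f5 (23 GB), 24 GB left
disk 4: place f6 (73 GB), 55 GB left
disk 5: place f7 (90 GB), 38 GB left
disk 6: place f8 (95 GB), 33 GB left
disk 7: place f9 (76 GB), 52 GB left
disk 8: place f10 (94 GB), 34 GB left
disk 9: place f11 (70 GB), 58 GB left
disk 9: place f12 (34 GB), 24 GB left
disk 10: place f13 (75 GB), 53 GB left
10 disks × 128 GB = 1280 GB; used 906 GB; unused 374 GB.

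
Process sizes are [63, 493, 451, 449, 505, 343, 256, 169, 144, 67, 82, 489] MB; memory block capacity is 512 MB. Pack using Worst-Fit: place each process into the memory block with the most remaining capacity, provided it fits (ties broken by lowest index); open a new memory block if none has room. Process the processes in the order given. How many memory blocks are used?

8 memory blocks

63 MB → memory block 1 (remaining 449 MB)
493 MB → memory block 2 (remaining 19 MB)
451 MB → memory block 3 (remaining 61 MB)
449 MB → memory block 1 (remaining 0 MB)
505 MB → memory block 4 (remaining 7 MB)
343 MB → memory block 5 (remaining 169 MB)
256 MB → memory block 6 (remaining 256 MB)
169 MB → memory block 6 (remaining 87 MB)
144 MB → memory block 5 (remaining 25 MB)
67 MB → memory block 6 (remaining 20 MB)
82 MB → memory block 7 (remaining 430 MB)
489 MB → memory block 8 (remaining 23 MB)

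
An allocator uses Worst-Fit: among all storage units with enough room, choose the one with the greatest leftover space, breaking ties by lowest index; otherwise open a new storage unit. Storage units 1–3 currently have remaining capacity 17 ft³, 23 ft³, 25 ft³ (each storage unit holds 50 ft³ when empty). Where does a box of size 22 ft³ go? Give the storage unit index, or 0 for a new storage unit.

Storage units with room: storage unit 2 (23 ft³), storage unit 3 (25 ft³).
Most room is storage unit 3 with 25 ft³ free.

3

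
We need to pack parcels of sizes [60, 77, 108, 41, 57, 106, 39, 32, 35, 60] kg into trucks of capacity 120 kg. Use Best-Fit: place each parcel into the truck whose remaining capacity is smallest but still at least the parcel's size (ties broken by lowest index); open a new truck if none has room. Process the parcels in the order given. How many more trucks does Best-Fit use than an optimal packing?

Best-Fit: [60,57] [77,41] [108] [106] [39,32,35] [60] → 6 trucks.
Total size 615 kg; any packing needs at least ⌈615/120⌉ = 6 trucks.
So 6 is already optimal.

0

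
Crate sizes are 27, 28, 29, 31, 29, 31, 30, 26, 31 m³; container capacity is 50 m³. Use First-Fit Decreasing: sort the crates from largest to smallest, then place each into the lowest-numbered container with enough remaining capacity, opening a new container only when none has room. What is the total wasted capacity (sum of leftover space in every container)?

Sorted descending: 31, 31, 31, 30, 29, 29, 28, 27, 26.
31 m³ → container 1 (remaining 19 m³)
31 m³ → container 2 (remaining 19 m³)
31 m³ → container 3 (remaining 19 m³)
30 m³ → container 4 (remaining 20 m³)
29 m³ → container 5 (remaining 21 m³)
29 m³ → container 6 (remaining 21 m³)
28 m³ → container 7 (remaining 22 m³)
27 m³ → container 8 (remaining 23 m³)
26 m³ → container 9 (remaining 24 m³)
9 containers × 50 m³ = 450 m³; used 262 m³; unused 188 m³.

188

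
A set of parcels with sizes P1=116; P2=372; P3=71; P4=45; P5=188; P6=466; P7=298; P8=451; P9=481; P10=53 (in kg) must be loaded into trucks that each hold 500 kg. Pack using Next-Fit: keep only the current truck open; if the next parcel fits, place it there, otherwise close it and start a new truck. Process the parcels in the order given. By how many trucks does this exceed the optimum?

Next-Fit: [116,372] [71,45,188] [466] [298] [451] [481] [53] → 7 trucks.
Total size 2541 kg; any packing needs at least ⌈2541/500⌉ = 6 trucks.
An optimal packing achieves that bound: [481] [466] [451,45] [372,116] [298,188] [71,53] → 6 trucks.
Excess: 7 − 6 = 1.

1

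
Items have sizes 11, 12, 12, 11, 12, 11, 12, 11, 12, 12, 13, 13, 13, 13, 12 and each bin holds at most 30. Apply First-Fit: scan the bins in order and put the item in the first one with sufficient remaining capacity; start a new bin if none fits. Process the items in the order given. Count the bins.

8

Put 11 in bin 1; 19 remain.
Put 12 in bin 1; 7 remain.
Put 12 in bin 2; 18 remain.
Put 11 in bin 2; 7 remain.
Put 12 in bin 3; 18 remain.
Put 11 in bin 3; 7 remain.
Put 12 in bin 4; 18 remain.
Put 11 in bin 4; 7 remain.
Put 12 in bin 5; 18 remain.
Put 12 in bin 5; 6 remain.
Put 13 in bin 6; 17 remain.
Put 13 in bin 6; 4 remain.
Put 13 in bin 7; 17 remain.
Put 13 in bin 7; 4 remain.
Put 12 in bin 8; 18 remain.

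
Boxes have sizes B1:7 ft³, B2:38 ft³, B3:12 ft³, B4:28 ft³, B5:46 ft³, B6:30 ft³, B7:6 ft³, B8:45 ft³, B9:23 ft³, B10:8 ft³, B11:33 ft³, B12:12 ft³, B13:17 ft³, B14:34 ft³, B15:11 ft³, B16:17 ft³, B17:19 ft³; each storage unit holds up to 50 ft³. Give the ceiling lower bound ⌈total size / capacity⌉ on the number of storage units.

Total size = 7 + 38 + 12 + 28 + 46 + 30 + 6 + 45 + 23 + 8 + 33 + 12 + 17 + 34 + 11 + 17 + 19 = 386 ft³.
⌈386 / 50⌉ = 8.

8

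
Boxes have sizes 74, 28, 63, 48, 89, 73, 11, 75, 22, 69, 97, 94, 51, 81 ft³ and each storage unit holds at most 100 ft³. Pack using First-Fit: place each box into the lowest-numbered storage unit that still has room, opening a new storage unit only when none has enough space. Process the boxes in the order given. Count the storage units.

74 ft³ → storage unit 1 (remaining 26 ft³)
28 ft³ → storage unit 2 (remaining 72 ft³)
63 ft³ → storage unit 2 (remaining 9 ft³)
48 ft³ → storage unit 3 (remaining 52 ft³)
89 ft³ → storage unit 4 (remaining 11 ft³)
73 ft³ → storage unit 5 (remaining 27 ft³)
11 ft³ → storage unit 1 (remaining 15 ft³)
75 ft³ → storage unit 6 (remaining 25 ft³)
22 ft³ → storage unit 3 (remaining 30 ft³)
69 ft³ → storage unit 7 (remaining 31 ft³)
97 ft³ → storage unit 8 (remaining 3 ft³)
94 ft³ → storage unit 9 (remaining 6 ft³)
51 ft³ → storage unit 10 (remaining 49 ft³)
81 ft³ → storage unit 11 (remaining 19 ft³)
Final storage units: [74,11] [28,63] [48,22] [89] [73] [75] [69] [97] [94] [51] [81].

11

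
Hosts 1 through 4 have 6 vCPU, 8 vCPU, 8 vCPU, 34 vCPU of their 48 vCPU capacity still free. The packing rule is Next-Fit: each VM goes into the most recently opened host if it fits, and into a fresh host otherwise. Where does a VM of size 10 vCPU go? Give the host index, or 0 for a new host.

Next-Fit only looks at host 4, which has 34 vCPU free.
10 vCPU fits there.

4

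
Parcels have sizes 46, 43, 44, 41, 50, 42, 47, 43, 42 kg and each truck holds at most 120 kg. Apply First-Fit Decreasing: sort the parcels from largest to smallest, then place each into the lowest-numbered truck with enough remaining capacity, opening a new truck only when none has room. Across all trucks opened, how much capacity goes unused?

202

Sorted descending: 50, 47, 46, 44, 43, 43, 42, 42, 41.
truck 1: place 50 kg, 70 kg left
truck 1: place 47 kg, 23 kg left
truck 2: place 46 kg, 74 kg left
truck 2: place 44 kg, 30 kg left
truck 3: place 43 kg, 77 kg left
truck 3: place 43 kg, 34 kg left
truck 4: place 42 kg, 78 kg left
truck 4: place 42 kg, 36 kg left
truck 5: place 41 kg, 79 kg left
5 trucks × 120 kg = 600 kg; used 398 kg; unused 202 kg.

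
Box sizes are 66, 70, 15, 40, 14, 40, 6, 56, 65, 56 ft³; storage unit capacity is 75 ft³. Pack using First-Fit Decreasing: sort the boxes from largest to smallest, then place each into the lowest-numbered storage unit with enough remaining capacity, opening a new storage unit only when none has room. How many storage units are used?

Sorted descending: 70, 66, 65, 56, 56, 40, 40, 15, 14, 6.
70 ft³ → storage unit 1 (remaining 5 ft³)
66 ft³ → storage unit 2 (remaining 9 ft³)
65 ft³ → storage unit 3 (remaining 10 ft³)
56 ft³ → storage unit 4 (remaining 19 ft³)
56 ft³ → storage unit 5 (remaining 19 ft³)
40 ft³ → storage unit 6 (remaining 35 ft³)
40 ft³ → storage unit 7 (remaining 35 ft³)
15 ft³ → storage unit 4 (remaining 4 ft³)
14 ft³ → storage unit 5 (remaining 5 ft³)
6 ft³ → storage unit 2 (remaining 3 ft³)
Final storage units: [70] [66,6] [65] [56,15] [56,14] [40] [40].

7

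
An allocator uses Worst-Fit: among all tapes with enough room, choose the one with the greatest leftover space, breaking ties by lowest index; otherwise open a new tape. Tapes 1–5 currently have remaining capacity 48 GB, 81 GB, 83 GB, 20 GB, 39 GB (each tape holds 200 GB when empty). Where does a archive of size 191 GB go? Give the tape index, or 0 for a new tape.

No tape has ≥ 191 GB free, so a new tape is opened.

0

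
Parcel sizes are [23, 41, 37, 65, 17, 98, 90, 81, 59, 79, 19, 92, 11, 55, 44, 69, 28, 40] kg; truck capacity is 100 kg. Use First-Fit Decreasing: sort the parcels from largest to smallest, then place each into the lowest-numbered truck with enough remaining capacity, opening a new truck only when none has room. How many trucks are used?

Sorted descending: 98, 92, 90, 81, 79, 69, 65, 59, 55, 44, 41, 40, 37, 28, 23, 19, 17, 11.
Put 98 kg in truck 1; 2 kg remain.
Put 92 kg in truck 2; 8 kg remain.
Put 90 kg in truck 3; 10 kg remain.
Put 81 kg in truck 4; 19 kg remain.
Put 79 kg in truck 5; 21 kg remain.
Put 69 kg in truck 6; 31 kg remain.
Put 65 kg in truck 7; 35 kg remain.
Put 59 kg in truck 8; 41 kg remain.
Put 55 kg in truck 9; 45 kg remain.
Put 44 kg in truck 9; 1 kg remain.
Put 41 kg in truck 8; 0 kg remain.
Put 40 kg in truck 10; 60 kg remain.
Put 37 kg in truck 10; 23 kg remain.
Put 28 kg in truck 6; 3 kg remain.
Put 23 kg in truck 7; 12 kg remain.
Put 19 kg in truck 4; 0 kg remain.
Put 17 kg in truck 5; 4 kg remain.
Put 11 kg in truck 7; 1 kg remain.

10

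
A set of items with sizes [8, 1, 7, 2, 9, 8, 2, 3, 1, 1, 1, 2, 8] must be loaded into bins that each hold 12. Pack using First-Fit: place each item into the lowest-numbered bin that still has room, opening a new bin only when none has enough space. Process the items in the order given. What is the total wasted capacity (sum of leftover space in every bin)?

7

Put 8 in bin 1; 4 remain.
Put 1 in bin 1; 3 remain.
Put 7 in bin 2; 5 remain.
Put 2 in bin 1; 1 remain.
Put 9 in bin 3; 3 remain.
Put 8 in bin 4; 4 remain.
Put 2 in bin 2; 3 remain.
Put 3 in bin 2; 0 remain.
Put 1 in bin 1; 0 remain.
Put 1 in bin 3; 2 remain.
Put 1 in bin 3; 1 remain.
Put 2 in bin 4; 2 remain.
Put 8 in bin 5; 4 remain.
5 bins × 12 = 60; used 53; unused 7.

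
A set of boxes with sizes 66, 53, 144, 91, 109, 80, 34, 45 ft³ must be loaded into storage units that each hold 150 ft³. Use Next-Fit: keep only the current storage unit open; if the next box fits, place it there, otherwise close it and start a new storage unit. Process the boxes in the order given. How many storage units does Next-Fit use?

6

66 ft³ → storage unit 1 (remaining 84 ft³)
53 ft³ → storage unit 1 (remaining 31 ft³)
144 ft³ → storage unit 2 (remaining 6 ft³)
91 ft³ → storage unit 3 (remaining 59 ft³)
109 ft³ → storage unit 4 (remaining 41 ft³)
80 ft³ → storage unit 5 (remaining 70 ft³)
34 ft³ → storage unit 5 (remaining 36 ft³)
45 ft³ → storage unit 6 (remaining 105 ft³)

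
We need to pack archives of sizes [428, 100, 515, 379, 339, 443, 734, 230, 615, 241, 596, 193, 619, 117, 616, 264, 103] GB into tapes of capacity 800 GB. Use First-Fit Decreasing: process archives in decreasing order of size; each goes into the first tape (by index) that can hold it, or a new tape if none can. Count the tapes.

9 tapes

Sorted descending: 734, 619, 616, 615, 596, 515, 443, 428, 379, 339, 264, 241, 230, 193, 117, 103, 100.
734 GB → tape 1 (remaining 66 GB)
619 GB → tape 2 (remaining 181 GB)
616 GB → tape 3 (remaining 184 GB)
615 GB → tape 4 (remaining 185 GB)
596 GB → tape 5 (remaining 204 GB)
515 GB → tape 6 (remaining 285 GB)
443 GB → tape 7 (remaining 357 GB)
428 GB → tape 8 (remaining 372 GB)
379 GB → tape 9 (remaining 421 GB)
339 GB → tape 7 (remaining 18 GB)
264 GB → tape 6 (remaining 21 GB)
241 GB → tape 8 (remaining 131 GB)
230 GB → tape 9 (remaining 191 GB)
193 GB → tape 5 (remaining 11 GB)
117 GB → tape 2 (remaining 64 GB)
103 GB → tape 3 (remaining 81 GB)
100 GB → tape 4 (remaining 85 GB)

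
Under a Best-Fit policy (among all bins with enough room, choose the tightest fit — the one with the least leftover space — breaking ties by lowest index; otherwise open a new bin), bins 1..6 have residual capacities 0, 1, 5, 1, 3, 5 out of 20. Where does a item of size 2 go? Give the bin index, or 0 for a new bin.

Bins with room: bin 3 (5), bin 5 (3), bin 6 (5).
Tightest fit is bin 5 with 3 free.

5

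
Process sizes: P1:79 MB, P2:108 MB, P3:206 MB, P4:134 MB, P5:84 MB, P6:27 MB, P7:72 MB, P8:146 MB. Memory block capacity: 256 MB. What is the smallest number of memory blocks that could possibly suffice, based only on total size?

Total size = 79 + 108 + 206 + 134 + 84 + 27 + 72 + 146 = 856 MB.
⌈856 / 256⌉ = 4.

4 memory blocks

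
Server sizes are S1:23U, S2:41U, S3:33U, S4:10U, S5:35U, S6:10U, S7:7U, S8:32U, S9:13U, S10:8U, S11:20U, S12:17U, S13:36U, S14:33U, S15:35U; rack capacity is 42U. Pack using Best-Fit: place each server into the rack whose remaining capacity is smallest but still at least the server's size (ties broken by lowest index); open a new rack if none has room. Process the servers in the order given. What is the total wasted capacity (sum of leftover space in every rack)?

Put S1 (23U) in rack 1; 19U remain.
Put S2 (41U) in rack 2; 1U remain.
Put S3 (33U) in rack 3; 9U remain.
Put S4 (10U) in rack 1; 9U remain.
Put S5 (35U) in rack 4; 7U remain.
Put S6 (10U) in rack 5; 32U remain.
Put S7 (7U) in rack 4; 0U remain.
Put S8 (32U) in rack 5; 0U remain.
Put S9 (13U) in rack 6; 29U remain.
Put S10 (8U) in rack 1; 1U remain.
Put S11 (20U) in rack 6; 9U remain.
Put S12 (17U) in rack 7; 25U remain.
Put S13 (36U) in rack 8; 6U remain.
Put S14 (33U) in rack 9; 9U remain.
Put S15 (35U) in rack 10; 7U remain.
10 racks × 42U = 420U; used 353U; unused 67U.

67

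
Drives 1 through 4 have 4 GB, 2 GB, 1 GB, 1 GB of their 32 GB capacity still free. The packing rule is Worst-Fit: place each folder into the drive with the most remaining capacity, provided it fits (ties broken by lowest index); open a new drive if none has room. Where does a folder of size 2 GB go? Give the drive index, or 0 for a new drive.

Drives with room: drive 1 (4 GB), drive 2 (2 GB).
Most room is drive 1 with 4 GB free.

1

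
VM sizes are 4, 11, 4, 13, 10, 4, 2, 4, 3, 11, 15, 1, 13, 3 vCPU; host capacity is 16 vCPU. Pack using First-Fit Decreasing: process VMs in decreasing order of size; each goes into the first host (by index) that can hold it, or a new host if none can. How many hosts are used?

Sorted descending: 15, 13, 13, 11, 11, 10, 4, 4, 4, 4, 3, 3, 2, 1.
15 vCPU → host 1 (remaining 1 vCPU)
13 vCPU → host 2 (remaining 3 vCPU)
13 vCPU → host 3 (remaining 3 vCPU)
11 vCPU → host 4 (remaining 5 vCPU)
11 vCPU → host 5 (remaining 5 vCPU)
10 vCPU → host 6 (remaining 6 vCPU)
4 vCPU → host 4 (remaining 1 vCPU)
4 vCPU → host 5 (remaining 1 vCPU)
4 vCPU → host 6 (remaining 2 vCPU)
4 vCPU → host 7 (remaining 12 vCPU)
3 vCPU → host 2 (remaining 0 vCPU)
3 vCPU → host 3 (remaining 0 vCPU)
2 vCPU → host 6 (remaining 0 vCPU)
1 vCPU → host 1 (remaining 0 vCPU)

7 hosts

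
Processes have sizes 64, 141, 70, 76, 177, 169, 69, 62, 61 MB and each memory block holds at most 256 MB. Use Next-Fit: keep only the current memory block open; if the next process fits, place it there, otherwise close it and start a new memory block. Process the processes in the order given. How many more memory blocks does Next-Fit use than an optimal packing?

1

Next-Fit: [64,141] [70,76] [177] [169,69] [62,61] → 5 memory blocks.
Total size 889 MB; any packing needs at least ⌈889/256⌉ = 4 memory blocks.
An optimal packing achieves that bound: [177,76] [169,70] [141,69] [64,62,61] → 4 memory blocks.
Excess: 5 − 4 = 1.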